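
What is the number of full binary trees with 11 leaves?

Full binary trees with 11 leaves have 11−1 = 10 internal nodes, so there are C_10 of them.
C_10 = C(20,10)/11 = 184756/11 = 16796.

16796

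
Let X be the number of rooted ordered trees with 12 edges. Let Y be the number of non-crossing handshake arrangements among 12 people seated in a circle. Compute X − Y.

207880

A rooted plane tree with 12 edges has 13 nodes, and the count is C_12. So X = C_12 = 208012.
With 12 = 2·6 people, non-crossing handshake pairings are non-crossing perfect matchings on a circle, counted by C_6. So Y = C_6 = 132.
X − Y = 208012 − 132 = 207880.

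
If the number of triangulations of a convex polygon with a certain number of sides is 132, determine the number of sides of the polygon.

Triangulations of a convex m-gon are counted by C_{m−2}. Since C_6 = 132, the index is 6.
So m − 2 = 6, giving m = 8 sides.

8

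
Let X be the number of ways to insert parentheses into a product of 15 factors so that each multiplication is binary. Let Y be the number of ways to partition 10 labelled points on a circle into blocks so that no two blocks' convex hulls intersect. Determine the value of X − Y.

Parenthesizations of m factors correspond to full binary trees with m leaves, counted by C_{m−1}; m = 15 gives C_14. So X = C_14 = 2674440.
The non-crossing partitions of [10] form a lattice of size C_10. So Y = C_10 = 16796.
X − Y = 2674440 − 16796 = 2657644.

2657644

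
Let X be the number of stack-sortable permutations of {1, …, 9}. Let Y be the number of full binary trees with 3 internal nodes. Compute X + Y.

4867

By Knuth's characterisation, the stack-sortable permutations of length 9 are the 231-avoiders, numbering C_9. So X = C_9 = 4862.
Full binary trees with n internal nodes are counted by C_n; here n = 3. So Y = C_3 = 5.
X + Y = 4862 + 5 = 4867.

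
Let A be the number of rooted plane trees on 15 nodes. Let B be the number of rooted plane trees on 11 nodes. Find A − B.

Rooted ordered (plane) trees on m nodes have m−1 edges and are counted by C_{m−1}; m = 15 gives C_14. So A = C_14 = 2674440.
A rooted plane tree on 11 nodes has 10 edges, and such trees are counted by C_10. So B = C_10 = 16796.
A − B = 2674440 − 16796 = 2657644.

2657644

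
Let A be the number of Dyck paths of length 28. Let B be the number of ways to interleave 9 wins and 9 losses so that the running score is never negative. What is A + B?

Dyck paths of semilength n (length 2n) are counted by C_n; here n = 14. So A = C_14 = 2674440.
Ballot sequences with n votes each where one side never trails are Dyck words, counted by C_n; here n = 9. So B = C_9 = 4862.
A + B = 2674440 + 4862 = 2679302.

2679302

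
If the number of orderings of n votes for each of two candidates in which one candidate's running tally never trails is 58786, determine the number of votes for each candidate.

11

Such ballot sequences with n votes each are counted by C_n; 58786 = C_11.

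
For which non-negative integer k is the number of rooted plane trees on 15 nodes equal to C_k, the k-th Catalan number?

14

Rooted ordered (plane) trees on m nodes have m−1 edges and are counted by C_{m−1}; m = 15 gives C_14.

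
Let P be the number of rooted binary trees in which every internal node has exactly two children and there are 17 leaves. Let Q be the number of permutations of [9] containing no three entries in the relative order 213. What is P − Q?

35352808

A full binary tree with L leaves has L−1 internal nodes and is counted by C_{L−1}; L = 17 gives C_16. So P = C_16 = 35357670.
Permutations of [n] avoiding any single length-3 pattern are counted by C_n; here n = 9. So Q = C_9 = 4862.
P − Q = 35357670 − 4862 = 35352808.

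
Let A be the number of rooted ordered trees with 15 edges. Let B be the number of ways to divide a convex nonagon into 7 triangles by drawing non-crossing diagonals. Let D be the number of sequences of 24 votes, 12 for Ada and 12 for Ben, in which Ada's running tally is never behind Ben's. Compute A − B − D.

9486404

Rooted ordered trees with n edges are counted by C_n; here n = 15. So A = C_15 = 9694845.
Triangulations of a convex m-gon are counted by C_{m−2}; with m = 9 this is C_7. So B = C_7 = 429.
Ballot sequences with n votes each where one side never trails are Dyck words, counted by C_n; here n = 12. So D = C_12 = 208012.
A − B − D = 9694845 − 429 − 208012 = 9486404.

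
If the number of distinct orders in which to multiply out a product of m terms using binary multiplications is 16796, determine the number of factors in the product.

11

Parenthesizations of m factors are counted by C_{m−1}, and C_10 = 16796.
So the index is 10, and the number of factors is 10 + 1 = 11.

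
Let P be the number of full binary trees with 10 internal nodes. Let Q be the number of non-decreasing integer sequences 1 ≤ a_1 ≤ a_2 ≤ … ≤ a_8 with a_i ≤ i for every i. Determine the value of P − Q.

The number of full binary trees on 10 internal nodes is the Catalan number C_10. So P = C_10 = 16796.
Such sub-staircase sequences of length n are counted by C_n; here n = 8. So Q = C_8 = 1430.
P − Q = 16796 − 1430 = 15366.

15366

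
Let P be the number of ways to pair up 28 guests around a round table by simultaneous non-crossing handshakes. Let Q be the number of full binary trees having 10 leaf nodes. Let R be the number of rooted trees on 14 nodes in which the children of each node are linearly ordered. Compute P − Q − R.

1926678

Non-crossing handshake pairings of 2n people are counted by C_n; 28 people gives n = 14. So P = C_14 = 2674440.
Full binary trees with 10 leaves have 10−1 = 9 internal nodes, so there are C_9 of them. So Q = C_9 = 4862.
Rooted ordered (plane) trees on m nodes have m−1 edges and are counted by C_{m−1}; m = 14 gives C_13. So R = C_13 = 742900.
P − Q − R = 2674440 − 4862 − 742900 = 1926678.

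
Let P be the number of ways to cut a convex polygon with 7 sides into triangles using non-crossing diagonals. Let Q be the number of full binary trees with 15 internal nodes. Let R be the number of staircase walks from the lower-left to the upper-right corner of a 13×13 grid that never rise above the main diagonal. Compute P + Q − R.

A convex 7-gon is triangulated into 5 triangles, and the number of such triangulations is the Catalan number C_{7−2} = C_5. So P = C_5 = 42.
The number of full binary trees on 15 internal nodes is the Catalan number C_15. So Q = C_15 = 9694845.
Monotone paths in an n×n grid that stay weakly below the diagonal are counted by C_n; here n = 13. So R = C_13 = 742900.
P + Q − R = 42 + 9694845 − 742900 = 8951987.

8951987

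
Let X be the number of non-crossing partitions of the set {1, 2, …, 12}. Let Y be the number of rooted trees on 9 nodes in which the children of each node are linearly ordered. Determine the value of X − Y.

206582

Non-crossing partitions of an n-element set are counted by C_n; here n = 12. So X = C_12 = 208012.
A rooted plane tree on 9 nodes has 8 edges, and such trees are counted by C_8. So Y = C_8 = 1430.
X − Y = 208012 − 1430 = 206582.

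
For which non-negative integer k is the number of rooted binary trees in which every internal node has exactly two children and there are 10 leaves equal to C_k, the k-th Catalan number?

Full binary trees with 10 leaves have 10−1 = 9 internal nodes, so there are C_9 of them.

9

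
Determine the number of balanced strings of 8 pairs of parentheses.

With 8 pairs the number of balanced bracket strings is the Catalan number C_8.
C_8 = 1430.

1430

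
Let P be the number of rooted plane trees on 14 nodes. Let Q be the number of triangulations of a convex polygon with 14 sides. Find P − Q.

534888

A rooted plane tree on 14 nodes has 13 edges, and such trees are counted by C_13. So P = C_13 = 742900.
Triangulations of a convex m-gon are counted by C_{m−2}; with m = 14 this is C_12. So Q = C_12 = 208012.
P − Q = 742900 − 208012 = 534888.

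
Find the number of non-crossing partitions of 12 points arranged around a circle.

The non-crossing partitions of [12] form a lattice of size C_12.
C_12 = C_11 · 2(2·11+1)/(11+2) = 58786 · 46/13 = 208012.

208012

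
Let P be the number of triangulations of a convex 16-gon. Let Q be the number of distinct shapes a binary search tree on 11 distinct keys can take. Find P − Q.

Triangulations of a convex m-gon are counted by C_{m−2}; with m = 16 this is C_14. So P = C_14 = 2674440.
Binary trees (left/right distinguished) on n nodes are counted by C_n; here n = 11. So Q = C_11 = 58786.
P − Q = 2674440 − 58786 = 2615654.

2615654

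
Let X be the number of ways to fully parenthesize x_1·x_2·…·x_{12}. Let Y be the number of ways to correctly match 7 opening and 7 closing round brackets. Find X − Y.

Parenthesizations of m factors correspond to full binary trees with m leaves, counted by C_{m−1}; m = 12 gives C_11. So X = C_11 = 58786.
With 7 pairs the number of balanced bracket strings is the Catalan number C_7. So Y = C_7 = 429.
X − Y = 58786 − 429 = 58357.

58357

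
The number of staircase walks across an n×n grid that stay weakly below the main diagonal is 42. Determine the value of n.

5

Such diagonal-avoiding paths in an n×n grid are counted by C_n, and C_5 = 42.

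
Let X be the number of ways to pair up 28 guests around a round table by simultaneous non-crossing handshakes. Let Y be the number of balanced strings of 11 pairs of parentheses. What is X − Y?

2615654

With 28 = 2·14 people, non-crossing handshake pairings are non-crossing perfect matchings on a circle, counted by C_14. So X = C_14 = 2674440.
A balanced arrangement of 11 bracket pairs is a Dyck word of semilength 11, so the count is C_11. So Y = C_11 = 58786.
X − Y = 2674440 − 58786 = 2615654.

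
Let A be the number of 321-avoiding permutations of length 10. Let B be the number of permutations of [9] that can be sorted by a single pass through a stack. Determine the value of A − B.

11934

For any fixed pattern of length 3, the pattern-avoiding permutations of [10] number C_10. So A = C_10 = 16796.
By Knuth's characterisation, the stack-sortable permutations of length 9 are the 231-avoiders, numbering C_9. So B = C_9 = 4862.
A − B = 16796 − 4862 = 11934.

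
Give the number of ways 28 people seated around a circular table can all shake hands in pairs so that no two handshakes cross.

Non-crossing handshake pairings of 2n people are counted by C_n; 28 people gives n = 14.
C_14 = C_13 · 2(2·13+1)/(13+2) = 742900 · 54/15 = 2674440.

2674440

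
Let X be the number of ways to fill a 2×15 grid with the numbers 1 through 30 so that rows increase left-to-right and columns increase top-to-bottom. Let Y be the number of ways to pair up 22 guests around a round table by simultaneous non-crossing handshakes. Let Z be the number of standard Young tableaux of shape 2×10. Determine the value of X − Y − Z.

9619263

Standard Young tableaux of shape 2×n are counted by C_n; here n = 15. So X = C_15 = 9694845.
Non-crossing handshake pairings of 2n people are counted by C_n; 22 people gives n = 11. So Y = C_11 = 58786.
By the hook-length formula (or a Dyck-path bijection), SYT of shape 2×10 number C_10. So Z = C_10 = 16796.
X − Y − Z = 9694845 − 58786 − 16796 = 9619263.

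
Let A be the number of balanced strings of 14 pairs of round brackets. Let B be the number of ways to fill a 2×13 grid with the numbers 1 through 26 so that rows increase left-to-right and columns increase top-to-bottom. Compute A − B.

With 14 pairs the number of balanced bracket strings is the Catalan number C_14. So A = C_14 = 2674440.
Standard Young tableaux of shape 2×n are counted by C_n; here n = 13. So B = C_13 = 742900.
A − B = 2674440 − 742900 = 1931540.

1931540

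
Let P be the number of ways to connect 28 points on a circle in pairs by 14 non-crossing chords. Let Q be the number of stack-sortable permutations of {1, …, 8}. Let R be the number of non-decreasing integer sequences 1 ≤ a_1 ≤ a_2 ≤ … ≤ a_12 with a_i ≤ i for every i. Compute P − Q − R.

Pairing 28 circle points by 14 non-crossing chords gives C_14 matchings. So P = C_14 = 2674440.
Stack-sortable permutations are exactly the 231-avoiding ones, counted by C_n; here n = 8. So Q = C_8 = 1430.
Weakly increasing sequences with a_i ≤ i biject with Dyck paths of semilength 12, so there are C_12. So R = C_12 = 208012.
P − Q − R = 2674440 − 1430 − 208012 = 2464998.

2464998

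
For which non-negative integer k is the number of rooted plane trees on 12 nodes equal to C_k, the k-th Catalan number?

A rooted plane tree on 12 nodes has 11 edges, and such trees are counted by C_11.

11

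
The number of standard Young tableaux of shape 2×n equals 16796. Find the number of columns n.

10

Standard Young tableaux of shape 2×n are counted by C_n, and C_10 = 16796.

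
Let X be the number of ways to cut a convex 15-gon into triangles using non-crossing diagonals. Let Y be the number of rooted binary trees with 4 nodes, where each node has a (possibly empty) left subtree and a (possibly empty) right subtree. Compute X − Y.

742886

A convex 15-gon is triangulated into 13 triangles, and the number of such triangulations is the Catalan number C_{15−2} = C_13. So X = C_13 = 742900.
Rooted binary trees with 4 nodes (each child slot possibly empty) number C_4. So Y = C_4 = 14.
X − Y = 742900 − 14 = 742886.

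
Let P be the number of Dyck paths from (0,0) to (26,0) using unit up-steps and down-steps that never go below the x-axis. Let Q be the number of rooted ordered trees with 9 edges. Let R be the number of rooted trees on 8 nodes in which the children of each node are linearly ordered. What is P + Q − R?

A Dyck path with 13 up-steps and 13 down-steps has semilength 13, so there are C_13 of them. So P = C_13 = 742900.
Rooted ordered trees with n edges are counted by C_n; here n = 9. So Q = C_9 = 4862.
A rooted plane tree on 8 nodes has 7 edges, and such trees are counted by C_7. So R = C_7 = 429.
P + Q − R = 742900 + 4862 − 429 = 747333.

747333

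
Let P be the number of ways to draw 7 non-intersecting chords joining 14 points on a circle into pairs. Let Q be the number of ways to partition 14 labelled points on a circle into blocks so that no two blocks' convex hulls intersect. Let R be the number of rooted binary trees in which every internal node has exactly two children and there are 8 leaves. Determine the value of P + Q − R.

2674440

Pairing 14 circle points by 7 non-crossing chords gives C_7 matchings. So P = C_7 = 429.
The non-crossing partitions of [14] form a lattice of size C_14. So Q = C_14 = 2674440.
A full binary tree with L leaves has L−1 internal nodes and is counted by C_{L−1}; L = 8 gives C_7. So R = C_7 = 429.
P + Q − R = 429 + 2674440 − 429 = 2674440.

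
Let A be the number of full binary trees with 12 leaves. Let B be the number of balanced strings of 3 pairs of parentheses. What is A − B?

58781

A full binary tree with L leaves has L−1 internal nodes and is counted by C_{L−1}; L = 12 gives C_11. So A = C_11 = 58786.
A balanced arrangement of 3 bracket pairs is a Dyck word of semilength 3, so the count is C_3. So B = C_3 = 5.
A − B = 58786 − 5 = 58781.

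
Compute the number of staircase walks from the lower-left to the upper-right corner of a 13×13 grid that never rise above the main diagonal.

742900

Sub-diagonal monotone paths from (0,0) to (13,13) biject with Dyck paths of semilength 13, giving C_13.
C_13 = C(26,13)/14 = 10400600/14 = 742900.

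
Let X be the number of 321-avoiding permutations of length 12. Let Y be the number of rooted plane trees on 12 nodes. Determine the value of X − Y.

149226

For any fixed pattern of length 3, the pattern-avoiding permutations of [12] number C_12. So X = C_12 = 208012.
Rooted ordered (plane) trees on m nodes have m−1 edges and are counted by C_{m−1}; m = 12 gives C_11. So Y = C_11 = 58786.
X − Y = 208012 − 58786 = 149226.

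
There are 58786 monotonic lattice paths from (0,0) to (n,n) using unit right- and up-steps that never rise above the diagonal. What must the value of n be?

11

Such diagonal-avoiding paths in an n×n grid are counted by C_n, and C_11 = 58786.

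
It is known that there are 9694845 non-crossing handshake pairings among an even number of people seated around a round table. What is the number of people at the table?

Non-crossing handshake pairings of 2n people are counted by C_n. Since C_15 = 9694845, the index is 15.
So n = 15, and there are 2n = 30 people.

30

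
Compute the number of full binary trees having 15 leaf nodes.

2674440

Full binary trees with 15 leaves have 15−1 = 14 internal nodes, so there are C_14 of them.
C_14 = C(28,14)/15 = 40116600/15 = 2674440.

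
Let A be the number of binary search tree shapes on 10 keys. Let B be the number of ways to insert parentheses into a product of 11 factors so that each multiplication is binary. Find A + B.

33592

Rooted binary trees with 10 nodes (each child slot possibly empty) number C_10. So A = C_10 = 16796.
Bracketing 11 factors into binary products is counted by C_{11−1} = C_10. So B = C_10 = 16796.
A + B = 16796 + 16796 = 33592.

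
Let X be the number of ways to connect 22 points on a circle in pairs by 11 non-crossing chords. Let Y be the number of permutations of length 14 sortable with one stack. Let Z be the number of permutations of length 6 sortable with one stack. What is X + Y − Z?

Non-crossing perfect matchings of 2n points on a circle are counted by C_n; with 22 points, n = 11. So X = C_11 = 58786.
Stack-sortable permutations are exactly the 231-avoiding ones, counted by C_n; here n = 14. So Y = C_14 = 2674440.
Stack-sortable permutations are exactly the 231-avoiding ones, counted by C_n; here n = 6. So Z = C_6 = 132.
X + Y − Z = 58786 + 2674440 − 132 = 2733094.

2733094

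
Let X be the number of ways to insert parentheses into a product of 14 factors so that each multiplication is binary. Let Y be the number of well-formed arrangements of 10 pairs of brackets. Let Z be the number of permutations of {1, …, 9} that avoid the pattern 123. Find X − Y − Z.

Bracketing 14 factors into binary products is counted by C_{14−1} = C_13. So X = C_13 = 742900.
A balanced arrangement of 10 bracket pairs is a Dyck word of semilength 10, so the count is C_10. So Y = C_10 = 16796.
For any fixed pattern of length 3, the pattern-avoiding permutations of [9] number C_9. So Z = C_9 = 4862.
X − Y − Z = 742900 − 16796 − 4862 = 721242.

721242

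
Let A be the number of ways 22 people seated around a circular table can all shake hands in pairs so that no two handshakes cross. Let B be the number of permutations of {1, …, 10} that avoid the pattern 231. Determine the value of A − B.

41990

Non-crossing handshake pairings of 2n people are counted by C_n; 22 people gives n = 11. So A = C_11 = 58786.
For any fixed pattern of length 3, the pattern-avoiding permutations of [10] number C_10. So B = C_10 = 16796.
A − B = 58786 − 16796 = 41990.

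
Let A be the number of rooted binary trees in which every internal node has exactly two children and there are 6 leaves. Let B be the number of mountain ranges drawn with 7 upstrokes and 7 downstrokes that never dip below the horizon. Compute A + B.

471

A full binary tree with L leaves has L−1 internal nodes and is counted by C_{L−1}; L = 6 gives C_5. So A = C_5 = 42.
Paths of 7 up- and 7 down-steps that never dip below the axis are Dyck paths; their count is C_7. So B = C_7 = 429.
A + B = 42 + 429 = 471.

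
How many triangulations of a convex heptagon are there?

The number of triangulations of a 7-gon is the Catalan number C_5 (index = sides − 2).
C_5 = 42.

42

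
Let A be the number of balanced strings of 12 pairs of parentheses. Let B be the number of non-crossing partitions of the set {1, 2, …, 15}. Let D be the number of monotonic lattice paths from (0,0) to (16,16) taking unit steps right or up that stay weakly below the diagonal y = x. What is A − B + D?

A balanced arrangement of 12 bracket pairs is a Dyck word of semilength 12, so the count is C_12. So A = C_12 = 208012.
Non-crossing partitions of an n-element set are counted by C_n; here n = 15. So B = C_15 = 9694845.
Monotone paths in an n×n grid that stay weakly below the diagonal are counted by C_n; here n = 16. So D = C_16 = 35357670.
A − B + D = 208012 − 9694845 + 35357670 = 25870837.

25870837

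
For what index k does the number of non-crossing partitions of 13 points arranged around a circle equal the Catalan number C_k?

Non-crossing partitions of an n-element set are counted by C_n; here n = 13.

13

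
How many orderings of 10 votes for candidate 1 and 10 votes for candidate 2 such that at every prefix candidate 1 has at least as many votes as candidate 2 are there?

16796

Reading a vote for the leader as '(' and for the other as ')' turns such a sequence into a balanced string of 10 pairs, so the count is C_10.
C_10 = C(20,10)/11 = 184756/11 = 16796.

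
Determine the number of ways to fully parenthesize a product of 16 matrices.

Ways to associate a product of 16 factors correspond to binary trees on 16 leaves, so the count is C_15.
C_15 = 9694845.

9694845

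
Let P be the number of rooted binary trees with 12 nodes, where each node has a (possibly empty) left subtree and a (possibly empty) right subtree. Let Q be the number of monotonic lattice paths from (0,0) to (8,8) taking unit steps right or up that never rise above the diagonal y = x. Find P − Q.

206582

There are C_n binary search tree shapes on n keys; with n = 12 that is C_12. So P = C_12 = 208012.
Sub-diagonal monotone paths from (0,0) to (8,8) biject with Dyck paths of semilength 8, giving C_8. So Q = C_8 = 1430.
P − Q = 208012 − 1430 = 206582.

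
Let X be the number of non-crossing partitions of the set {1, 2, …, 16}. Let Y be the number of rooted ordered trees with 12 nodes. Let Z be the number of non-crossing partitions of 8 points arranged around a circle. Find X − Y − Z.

35297454

Non-crossing partitions of an n-element set are counted by C_n; here n = 16. So X = C_16 = 35357670.
A rooted plane tree on 12 nodes has 11 edges, and such trees are counted by C_11. So Y = C_11 = 58786.
The non-crossing partitions of [8] form a lattice of size C_8. So Z = C_8 = 1430.
X − Y − Z = 35357670 − 58786 − 1430 = 35297454.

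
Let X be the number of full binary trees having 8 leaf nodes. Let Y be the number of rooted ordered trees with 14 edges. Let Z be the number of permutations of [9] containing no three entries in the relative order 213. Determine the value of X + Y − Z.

2670007

Full binary trees with 8 leaves have 8−1 = 7 internal nodes, so there are C_7 of them. So X = C_7 = 429.
Rooted ordered trees with n edges are counted by C_n; here n = 14. So Y = C_14 = 2674440.
For any fixed pattern of length 3, the pattern-avoiding permutations of [9] number C_9. So Z = C_9 = 4862.
X + Y − Z = 429 + 2674440 − 4862 = 2670007.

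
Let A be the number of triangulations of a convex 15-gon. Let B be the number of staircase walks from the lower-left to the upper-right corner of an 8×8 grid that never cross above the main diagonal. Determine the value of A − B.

The number of triangulations of a 15-gon is the Catalan number C_13 (index = sides − 2). So A = C_13 = 742900.
Monotone paths in an n×n grid that stay weakly below the diagonal are counted by C_n; here n = 8. So B = C_8 = 1430.
A − B = 742900 − 1430 = 741470.

741470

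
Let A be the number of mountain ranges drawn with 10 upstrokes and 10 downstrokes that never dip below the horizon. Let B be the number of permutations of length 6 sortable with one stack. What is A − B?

16664

A Dyck path with 10 up-steps and 10 down-steps has semilength 10, so there are C_10 of them. So A = C_10 = 16796.
Stack-sortable permutations are exactly the 231-avoiding ones, counted by C_n; here n = 6. So B = C_6 = 132.
A − B = 16796 − 132 = 16664.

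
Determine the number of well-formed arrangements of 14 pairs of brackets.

With 14 pairs the number of balanced bracket strings is the Catalan number C_14.
C_14 = C_13 · 2(2·13+1)/(13+2) = 742900 · 54/15 = 2674440.

2674440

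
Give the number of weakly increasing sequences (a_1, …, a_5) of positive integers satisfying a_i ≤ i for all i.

Such sub-staircase sequences of length n are counted by C_n; here n = 5.
C_5 = C(10,5)/6 = 252/6 = 42.

42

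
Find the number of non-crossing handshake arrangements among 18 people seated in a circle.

4862

With 18 = 2·9 people, non-crossing handshake pairings are non-crossing perfect matchings on a circle, counted by C_9.
C_9 = C(18,9)/10 = 48620/10 = 4862.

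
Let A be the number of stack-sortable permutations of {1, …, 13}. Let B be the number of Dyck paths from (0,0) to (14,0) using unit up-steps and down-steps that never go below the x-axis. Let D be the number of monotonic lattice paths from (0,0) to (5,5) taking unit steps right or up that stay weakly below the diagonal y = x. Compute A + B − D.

743287

Stack-sortable permutations are exactly the 231-avoiding ones, counted by C_n; here n = 13. So A = C_13 = 742900.
Paths of 7 up- and 7 down-steps that never dip below the axis are Dyck paths; their count is C_7. So B = C_7 = 429.
Sub-diagonal monotone paths from (0,0) to (5,5) biject with Dyck paths of semilength 5, giving C_5. So D = C_5 = 42.
A + B − D = 742900 + 429 − 42 = 743287.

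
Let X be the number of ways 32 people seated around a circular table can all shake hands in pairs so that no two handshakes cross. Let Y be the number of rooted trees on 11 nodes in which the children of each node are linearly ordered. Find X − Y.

35340874

Non-crossing handshake pairings of 2n people are counted by C_n; 32 people gives n = 16. So X = C_16 = 35357670.
Rooted ordered (plane) trees on m nodes have m−1 edges and are counted by C_{m−1}; m = 11 gives C_10. So Y = C_10 = 16796.
X − Y = 35357670 − 16796 = 35340874.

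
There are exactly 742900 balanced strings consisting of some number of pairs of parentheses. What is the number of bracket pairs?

Balanced strings of n bracket-pairs are counted by C_n, and C_13 = 742900.

13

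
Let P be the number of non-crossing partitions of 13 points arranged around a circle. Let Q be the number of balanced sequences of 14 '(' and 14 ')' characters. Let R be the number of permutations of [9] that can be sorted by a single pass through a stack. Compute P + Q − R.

3412478

Non-crossing partitions of an n-element set are counted by C_n; here n = 13. So P = C_13 = 742900.
With 14 pairs the number of balanced bracket strings is the Catalan number C_14. So Q = C_14 = 2674440.
Stack-sortable permutations are exactly the 231-avoiding ones, counted by C_n; here n = 9. So R = C_9 = 4862.
P + Q − R = 742900 + 2674440 − 4862 = 3412478.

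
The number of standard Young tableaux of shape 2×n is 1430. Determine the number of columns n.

8

Standard Young tableaux of shape 2×n are counted by C_n. Since C_8 = 1430, the index is 8.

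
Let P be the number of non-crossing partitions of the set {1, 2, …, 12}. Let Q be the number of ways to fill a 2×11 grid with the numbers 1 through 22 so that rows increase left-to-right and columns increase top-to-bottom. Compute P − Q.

The non-crossing partitions of [12] form a lattice of size C_12. So P = C_12 = 208012.
Standard Young tableaux of shape 2×n are counted by C_n; here n = 11. So Q = C_11 = 58786.
P − Q = 208012 − 58786 = 149226.

149226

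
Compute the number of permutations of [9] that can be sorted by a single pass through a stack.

4862

By Knuth's characterisation, the stack-sortable permutations of length 9 are the 231-avoiders, numbering C_9.
C_9 = 4862.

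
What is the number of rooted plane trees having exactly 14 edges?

Rooted ordered trees with n edges are counted by C_n; here n = 14.
C_14 = C(28,14)/15 = 40116600/15 = 2674440.

2674440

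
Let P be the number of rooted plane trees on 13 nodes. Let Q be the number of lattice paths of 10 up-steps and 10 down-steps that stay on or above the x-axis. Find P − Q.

Rooted ordered (plane) trees on m nodes have m−1 edges and are counted by C_{m−1}; m = 13 gives C_12. So P = C_12 = 208012.
A Dyck path with 10 up-steps and 10 down-steps has semilength 10, so there are C_10 of them. So Q = C_10 = 16796.
P − Q = 208012 − 16796 = 191216.

191216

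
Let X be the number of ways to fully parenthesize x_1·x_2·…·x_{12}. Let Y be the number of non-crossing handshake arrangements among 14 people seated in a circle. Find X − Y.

58357

Parenthesizations of m factors correspond to full binary trees with m leaves, counted by C_{m−1}; m = 12 gives C_11. So X = C_11 = 58786.
With 14 = 2·7 people, non-crossing handshake pairings are non-crossing perfect matchings on a circle, counted by C_7. So Y = C_7 = 429.
X − Y = 58786 − 429 = 58357.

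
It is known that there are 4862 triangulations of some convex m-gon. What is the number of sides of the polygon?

11

Triangulations of a convex m-gon are counted by C_{m−2}; 4862 = C_9.
So m − 2 = 9, giving m = 11 sides.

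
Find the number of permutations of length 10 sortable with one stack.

By Knuth's characterisation, the stack-sortable permutations of length 10 are the 231-avoiders, numbering C_10.
C_10 = C(20,10)/11 = 184756/11 = 16796.

16796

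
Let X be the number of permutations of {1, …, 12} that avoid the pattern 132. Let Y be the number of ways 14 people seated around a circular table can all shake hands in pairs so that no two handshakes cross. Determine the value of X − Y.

207583

Permutations of [n] avoiding any single length-3 pattern are counted by C_n; here n = 12. So X = C_12 = 208012.
Non-crossing handshake pairings of 2n people are counted by C_n; 14 people gives n = 7. So Y = C_7 = 429.
X − Y = 208012 − 429 = 207583.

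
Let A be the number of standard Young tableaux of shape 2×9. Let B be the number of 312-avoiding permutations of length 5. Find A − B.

Standard Young tableaux of shape 2×n are counted by C_n; here n = 9. So A = C_9 = 4862.
Permutations of [n] avoiding any single length-3 pattern are counted by C_n; here n = 5. So B = C_5 = 42.
A − B = 4862 − 42 = 4820.

4820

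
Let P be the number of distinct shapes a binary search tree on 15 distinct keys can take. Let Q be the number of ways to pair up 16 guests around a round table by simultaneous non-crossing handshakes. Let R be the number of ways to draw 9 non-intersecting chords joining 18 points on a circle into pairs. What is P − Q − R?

There are C_n binary search tree shapes on n keys; with n = 15 that is C_15. So P = C_15 = 9694845.
With 16 = 2·8 people, non-crossing handshake pairings are non-crossing perfect matchings on a circle, counted by C_8. So Q = C_8 = 1430.
Pairing 18 circle points by 9 non-crossing chords gives C_9 matchings. So R = C_9 = 4862.
P − Q − R = 9694845 − 1430 − 4862 = 9688553.

9688553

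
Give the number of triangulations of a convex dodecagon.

16796

The number of triangulations of a 12-gon is the Catalan number C_10 (index = sides − 2).
C_10 = C_9 · 2(2·9+1)/(9+2) = 4862 · 38/11 = 16796.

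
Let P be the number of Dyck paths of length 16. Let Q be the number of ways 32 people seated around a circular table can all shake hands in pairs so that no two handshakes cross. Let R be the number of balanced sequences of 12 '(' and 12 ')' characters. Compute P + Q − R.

35151088

A Dyck path with 8 up-steps and 8 down-steps has semilength 8, so there are C_8 of them. So P = C_8 = 1430.
With 32 = 2·16 people, non-crossing handshake pairings are non-crossing perfect matchings on a circle, counted by C_16. So Q = C_16 = 35357670.
Balanced strings of n pairs of brackets are counted by C_n; here n = 12. So R = C_12 = 208012.
P + Q − R = 1430 + 35357670 − 208012 = 35151088.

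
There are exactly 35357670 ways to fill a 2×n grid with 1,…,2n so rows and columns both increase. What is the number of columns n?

Standard Young tableaux of shape 2×n are counted by C_n. The Catalan number equal to 35357670 is C_16.

16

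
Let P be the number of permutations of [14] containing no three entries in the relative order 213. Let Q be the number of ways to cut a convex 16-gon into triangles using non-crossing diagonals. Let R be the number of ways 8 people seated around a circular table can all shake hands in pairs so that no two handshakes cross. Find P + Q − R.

Permutations of [n] avoiding any single length-3 pattern are counted by C_n; here n = 14. So P = C_14 = 2674440.
Triangulations of a convex m-gon are counted by C_{m−2}; with m = 16 this is C_14. So Q = C_14 = 2674440.
With 8 = 2·4 people, non-crossing handshake pairings are non-crossing perfect matchings on a circle, counted by C_4. So R = C_4 = 14.
P + Q − R = 2674440 + 2674440 − 14 = 5348866.

5348866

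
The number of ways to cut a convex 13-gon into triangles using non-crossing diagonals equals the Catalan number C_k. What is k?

11

Triangulations of a convex m-gon are counted by C_{m−2}; with m = 13 this is C_11.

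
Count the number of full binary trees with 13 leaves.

208012

Full binary trees with 13 leaves have 13−1 = 12 internal nodes, so there are C_12 of them.
C_12 = C(24,12)/13 = 2704156/13 = 208012.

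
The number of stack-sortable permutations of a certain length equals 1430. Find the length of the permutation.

Stack-sortable permutations of [n] are counted by C_n, and C_8 = 1430.

8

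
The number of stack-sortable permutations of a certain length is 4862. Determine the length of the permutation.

Stack-sortable permutations of [n] are counted by C_n. Since C_9 = 4862, the index is 9.

9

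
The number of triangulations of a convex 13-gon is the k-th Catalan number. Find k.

The number of triangulations of a 13-gon is the Catalan number C_11 (index = sides − 2).

11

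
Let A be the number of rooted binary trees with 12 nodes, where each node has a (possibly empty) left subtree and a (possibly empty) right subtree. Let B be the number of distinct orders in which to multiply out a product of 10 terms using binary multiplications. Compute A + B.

Binary trees (left/right distinguished) on n nodes are counted by C_n; here n = 12. So A = C_12 = 208012.
Parenthesizations of m factors correspond to full binary trees with m leaves, counted by C_{m−1}; m = 10 gives C_9. So B = C_9 = 4862.
A + B = 208012 + 4862 = 212874.

212874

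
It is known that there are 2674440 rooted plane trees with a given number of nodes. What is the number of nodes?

Rooted ordered trees on m nodes are counted by C_{m−1}; 2674440 = C_14.
So the index is 14, and the number of nodes is 14 + 1 = 15.

15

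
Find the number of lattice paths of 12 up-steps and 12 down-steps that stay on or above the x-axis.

208012

Paths of 12 up- and 12 down-steps that never dip below the axis are Dyck paths; their count is C_12.
C_12 = C(24,12)/13 = 2704156/13 = 208012.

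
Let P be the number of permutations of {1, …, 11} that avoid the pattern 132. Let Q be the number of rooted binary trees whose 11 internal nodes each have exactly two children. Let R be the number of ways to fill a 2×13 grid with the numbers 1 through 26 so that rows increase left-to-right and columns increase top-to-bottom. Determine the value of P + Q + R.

For any fixed pattern of length 3, the pattern-avoiding permutations of [11] number C_11. So P = C_11 = 58786.
Full binary trees with n internal nodes are counted by C_n; here n = 11. So Q = C_11 = 58786.
By the hook-length formula (or a Dyck-path bijection), SYT of shape 2×13 number C_13. So R = C_13 = 742900.
P + Q + R = 58786 + 58786 + 742900 = 860472.

860472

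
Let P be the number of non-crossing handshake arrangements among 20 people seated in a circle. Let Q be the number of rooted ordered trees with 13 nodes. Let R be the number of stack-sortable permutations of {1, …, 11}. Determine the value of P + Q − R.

166022

With 20 = 2·10 people, non-crossing handshake pairings are non-crossing perfect matchings on a circle, counted by C_10. So P = C_10 = 16796.
Rooted ordered (plane) trees on m nodes have m−1 edges and are counted by C_{m−1}; m = 13 gives C_12. So Q = C_12 = 208012.
Stack-sortable permutations are exactly the 231-avoiding ones, counted by C_n; here n = 11. So R = C_11 = 58786.
P + Q − R = 16796 + 208012 − 58786 = 166022.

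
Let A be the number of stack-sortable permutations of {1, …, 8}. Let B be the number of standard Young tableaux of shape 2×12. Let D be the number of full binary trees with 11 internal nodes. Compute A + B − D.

By Knuth's characterisation, the stack-sortable permutations of length 8 are the 231-avoiders, numbering C_8. So A = C_8 = 1430.
Standard Young tableaux of shape 2×n are counted by C_n; here n = 12. So B = C_12 = 208012.
The number of full binary trees on 11 internal nodes is the Catalan number C_11. So D = C_11 = 58786.
A + B − D = 1430 + 208012 − 58786 = 150656.

150656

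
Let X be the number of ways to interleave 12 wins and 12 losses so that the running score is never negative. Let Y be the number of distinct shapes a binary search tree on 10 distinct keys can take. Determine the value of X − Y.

191216

Ballot sequences with n votes each where one side never trails are Dyck words, counted by C_n; here n = 12. So X = C_12 = 208012.
There are C_n binary search tree shapes on n keys; with n = 10 that is C_10. So Y = C_10 = 16796.
X − Y = 208012 − 16796 = 191216.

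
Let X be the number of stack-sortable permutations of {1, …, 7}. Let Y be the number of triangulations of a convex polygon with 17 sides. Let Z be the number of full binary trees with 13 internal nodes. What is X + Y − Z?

By Knuth's characterisation, the stack-sortable permutations of length 7 are the 231-avoiders, numbering C_7. So X = C_7 = 429.
The number of triangulations of a 17-gon is the Catalan number C_15 (index = sides − 2). So Y = C_15 = 9694845.
The number of full binary trees on 13 internal nodes is the Catalan number C_13. So Z = C_13 = 742900.
X + Y − Z = 429 + 9694845 − 742900 = 8952374.

8952374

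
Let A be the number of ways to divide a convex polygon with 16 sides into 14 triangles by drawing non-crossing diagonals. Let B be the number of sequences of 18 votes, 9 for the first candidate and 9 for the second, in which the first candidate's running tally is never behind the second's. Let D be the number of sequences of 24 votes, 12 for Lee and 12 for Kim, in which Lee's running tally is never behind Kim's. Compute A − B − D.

2461566

Triangulations of a convex m-gon are counted by C_{m−2}; with m = 16 this is C_14. So A = C_14 = 2674440.
Reading a vote for the leader as '(' and for the other as ')' turns such a sequence into a balanced string of 9 pairs, so the count is C_9. So B = C_9 = 4862.
Reading a vote for the leader as '(' and for the other as ')' turns such a sequence into a balanced string of 12 pairs, so the count is C_12. So D = C_12 = 208012.
A − B − D = 2674440 − 4862 − 208012 = 2461566.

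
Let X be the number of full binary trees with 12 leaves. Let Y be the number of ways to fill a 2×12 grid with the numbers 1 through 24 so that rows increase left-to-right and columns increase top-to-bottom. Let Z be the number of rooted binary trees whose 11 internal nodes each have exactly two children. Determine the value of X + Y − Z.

A full binary tree with L leaves has L−1 internal nodes and is counted by C_{L−1}; L = 12 gives C_11. So X = C_11 = 58786.
Standard Young tableaux of shape 2×n are counted by C_n; here n = 12. So Y = C_12 = 208012.
Full binary trees with n internal nodes are counted by C_n; here n = 11. So Z = C_11 = 58786.
X + Y − Z = 58786 + 208012 − 58786 = 208012.

208012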